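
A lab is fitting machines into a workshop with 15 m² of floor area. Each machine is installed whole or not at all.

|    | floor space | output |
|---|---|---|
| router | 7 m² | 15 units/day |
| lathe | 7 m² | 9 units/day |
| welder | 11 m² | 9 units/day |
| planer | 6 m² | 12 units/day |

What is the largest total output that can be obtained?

Treat it as a binary knapsack problem.
Allowing fractional choices, the relaxed optimum would be about 29.6, but machines are indivisible.
lathe + planer: floor space 7 + 6 = 13 ≤ 15, output 9 + 12 = 21.
router + lathe: floor space 7 + 7 = 14 ≤ 15, output 15 + 9 = 24.
router + planer: floor space 7 + 6 = 13 ≤ 15, output 15 + 12 = 27.
Best is router and planer with total output 27.

27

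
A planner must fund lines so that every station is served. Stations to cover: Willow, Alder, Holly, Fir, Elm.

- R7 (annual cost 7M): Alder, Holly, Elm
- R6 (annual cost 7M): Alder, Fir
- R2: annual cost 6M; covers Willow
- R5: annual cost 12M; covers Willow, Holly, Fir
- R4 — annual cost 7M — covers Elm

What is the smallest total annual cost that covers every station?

This is an integer covering problem.
The greedy cost-per-new-station heuristic would pick R7, R2, and R6 for 20, but a cheaper cover exists.
Choose R7 and R5: together they cover Willow, Alder, Holly, Fir, Elm — every station.
Total annual cost: 7 + 12 = 19.
No cover costs less than 19.

19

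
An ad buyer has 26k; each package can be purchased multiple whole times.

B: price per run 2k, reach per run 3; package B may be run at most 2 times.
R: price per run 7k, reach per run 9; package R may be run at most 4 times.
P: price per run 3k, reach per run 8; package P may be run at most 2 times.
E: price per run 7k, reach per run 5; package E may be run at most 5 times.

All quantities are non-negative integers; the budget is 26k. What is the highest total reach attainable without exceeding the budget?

P has the best ratio (8/3); taking only P gives at most 2×8 = 16 (stopped by the supply cap of 2).
Mixing does better — 2×B, 2×R, and 2×P: price 24 ≤ 26, reach 2·3 + 2·9 + 2·8 = 40.

40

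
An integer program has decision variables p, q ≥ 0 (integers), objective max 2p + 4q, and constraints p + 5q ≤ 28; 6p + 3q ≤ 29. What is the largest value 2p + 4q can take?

Relaxing integrality, the LP optimum is 25.11 at (p,q) = (2.26, 5.15), which is not an integer point.
(p,q)=(2,5): 1·2+5·5=27≤28, 6·2+3·5=27≤29, objective 24.
(p,q)=(1,5): 1·1+5·5=26≤28, 6·1+3·5=21≤29, objective 22.
No feasible integer point exceeds 24.

24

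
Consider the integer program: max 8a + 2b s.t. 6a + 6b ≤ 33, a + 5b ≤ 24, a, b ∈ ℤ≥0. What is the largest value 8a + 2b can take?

40

The continuous relaxation peaks at (5.5, 0) with value 44.00; rounding to a feasible lattice point costs some objective.
(a,b)=(5,0): 6·5+6·0=30≤33, 1·5+5·0=5≤24, objective 40.
(a,b)=(4,1): 6·4+6·1=30≤33, 1·4+5·1=9≤24, objective 34.
(a,b)=(4,0): 6·4+6·0=24≤33, 1·4+5·0=4≤24, objective 32.
No feasible integer point exceeds 40.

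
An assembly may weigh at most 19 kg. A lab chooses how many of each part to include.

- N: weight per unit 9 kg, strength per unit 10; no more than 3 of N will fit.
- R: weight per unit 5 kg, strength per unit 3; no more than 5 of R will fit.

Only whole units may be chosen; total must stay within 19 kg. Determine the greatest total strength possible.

20

Take 2×N: weight 18 ≤ 19, strength 2·10 = 20.
No other integer combination yields more.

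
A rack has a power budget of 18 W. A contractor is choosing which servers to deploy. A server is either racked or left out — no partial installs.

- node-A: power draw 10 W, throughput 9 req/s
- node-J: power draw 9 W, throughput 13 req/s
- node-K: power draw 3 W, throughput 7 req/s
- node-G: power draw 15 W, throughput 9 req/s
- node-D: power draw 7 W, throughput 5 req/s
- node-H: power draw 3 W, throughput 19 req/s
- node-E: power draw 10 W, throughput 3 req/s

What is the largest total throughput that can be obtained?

39

Allowing fractional choices, the relaxed optimum would be about 41.7, but servers are indivisible.
node-A + node-K + node-H: power draw 10 + 3 + 3 = 16 ≤ 18, throughput 9 + 7 + 19 = 35.
node-J + node-K + node-H: power draw 9 + 3 + 3 = 15 ≤ 18, throughput 13 + 7 + 19 = 39.
Best is node-J, node-K, and node-H with total throughput 39.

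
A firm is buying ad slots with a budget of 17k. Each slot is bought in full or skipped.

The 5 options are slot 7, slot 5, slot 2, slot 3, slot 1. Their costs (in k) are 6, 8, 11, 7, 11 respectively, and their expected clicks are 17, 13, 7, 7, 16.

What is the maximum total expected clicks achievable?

Allowing fractional choices, the relaxed optimum would be about 34.4, but ad slots are indivisible.
slot 7 + slot 5: cost 6 + 8 = 14 ≤ 17, expected clicks 17 + 13 = 30.
slot 7 + slot 1: cost 6 + 11 = 17 ≤ 17, expected clicks 17 + 16 = 33.
Best is slot 7 and slot 1 with total expected clicks 33.

33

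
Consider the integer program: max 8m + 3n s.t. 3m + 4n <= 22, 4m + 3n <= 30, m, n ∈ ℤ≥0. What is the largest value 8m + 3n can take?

56

(m,n)=(7,0): 3·7+4·0=21≤22, 4·7+3·0=28≤30, objective 56.
(m,n)=(6,1): 3·6+4·1=22≤22, 4·6+3·1=27≤30, objective 51.
(m,n)=(6,0): 3·6+4·0=18≤22, 4·6+3·0=24≤30, objective 48.
The best lattice point is (7,0), giving 56.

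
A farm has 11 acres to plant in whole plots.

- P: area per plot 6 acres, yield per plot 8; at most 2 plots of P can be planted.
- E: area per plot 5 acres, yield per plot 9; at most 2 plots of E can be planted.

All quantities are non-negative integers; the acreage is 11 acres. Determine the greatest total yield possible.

18

2×E: area 10 ≤ 11, yield 2·9 = 18.
1×P and 1×E: area 11 ≤ 11, yield 1·8 + 1·9 = 17.
Best is 18.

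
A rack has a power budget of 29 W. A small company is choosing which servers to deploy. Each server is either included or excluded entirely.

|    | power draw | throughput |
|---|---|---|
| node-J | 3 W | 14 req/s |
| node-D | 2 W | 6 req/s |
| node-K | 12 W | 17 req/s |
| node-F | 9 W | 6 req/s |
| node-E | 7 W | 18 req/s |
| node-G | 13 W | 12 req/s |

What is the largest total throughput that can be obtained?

Allowing fractional choices, the relaxed optimum would be about 59.6, but servers are indivisible.
node-J + node-D + node-E + node-G: power draw 3 + 2 + 7 + 13 = 25 ≤ 29, throughput 14 + 6 + 18 + 12 = 50.
node-J + node-D + node-K + node-E: power draw 3 + 2 + 12 + 7 = 24 ≤ 29, throughput 14 + 6 + 17 + 18 = 55.
Best is node-J, node-D, node-K, and node-E with total throughput 55.

55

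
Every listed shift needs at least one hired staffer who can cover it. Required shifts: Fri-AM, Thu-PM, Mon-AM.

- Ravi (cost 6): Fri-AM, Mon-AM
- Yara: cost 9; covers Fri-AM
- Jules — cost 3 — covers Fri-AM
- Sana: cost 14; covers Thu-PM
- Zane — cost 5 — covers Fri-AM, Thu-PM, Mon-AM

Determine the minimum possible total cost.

Zane alone covers Fri-AM, Thu-PM, Mon-AM — every shift.
Total cost: 5.
No cover costs less than 5.

5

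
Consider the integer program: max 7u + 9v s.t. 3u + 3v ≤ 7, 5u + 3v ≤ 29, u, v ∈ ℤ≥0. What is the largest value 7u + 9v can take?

Relaxing integrality, the LP optimum is 21.00 at (u,v) = (0, 2.33), which is not an integer point.
(u,v)=(0,2): 3·0+3·2=6≤7, 5·0+3·2=6≤29, objective 18.
(u,v)=(1,1): 3·1+3·1=6≤7, 5·1+3·1=8≤29, objective 16.
The best lattice point is (0,2), giving 18.

18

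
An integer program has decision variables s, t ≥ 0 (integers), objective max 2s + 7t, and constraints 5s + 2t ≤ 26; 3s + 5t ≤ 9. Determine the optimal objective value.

The continuous relaxation peaks at (0, 1.8) with value 12.60; rounding to a feasible lattice point costs some objective.
(s,t)=(1,1) is feasible, giving 9.
(s,t)=(0,1) is feasible, giving 7.
The best lattice point is (1,1), giving 9.

9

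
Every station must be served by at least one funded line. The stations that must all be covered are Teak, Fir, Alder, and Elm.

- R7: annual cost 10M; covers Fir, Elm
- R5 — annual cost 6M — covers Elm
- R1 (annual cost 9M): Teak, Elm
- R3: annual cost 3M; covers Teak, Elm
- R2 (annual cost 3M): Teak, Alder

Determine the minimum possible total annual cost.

The greedy cost-per-new-station heuristic would pick R3, R2, and R7 for 16, but a cheaper cover exists.
Choose R7 and R2: together they cover Teak, Fir, Alder, Elm — every station.
Total annual cost: 10 + 3 = 13.
No cover costs less than 13.

13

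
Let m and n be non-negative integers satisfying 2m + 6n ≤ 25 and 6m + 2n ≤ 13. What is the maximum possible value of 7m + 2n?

14

The continuous relaxation peaks at (2.17, 0) with value 15.17; rounding to a feasible lattice point costs some objective.
(m,n)=(2,0): 2·2+6·0=4≤25, 6·2+2·0=12≤13, objective 14.
(m,n)=(1,1): 2·1+6·1=8≤25, 6·1+2·1=8≤13, objective 9.
(m,n)=(1,0): 2·1+6·0=2≤25, 6·1+2·0=6≤13, objective 7.
The best lattice point is (2,0), giving 14.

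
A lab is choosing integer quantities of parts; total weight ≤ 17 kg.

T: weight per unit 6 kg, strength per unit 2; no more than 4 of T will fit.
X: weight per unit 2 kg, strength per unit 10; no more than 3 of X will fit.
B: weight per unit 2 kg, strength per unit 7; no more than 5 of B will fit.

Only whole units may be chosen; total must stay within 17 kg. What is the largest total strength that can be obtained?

65

X has the best ratio (10/2); taking only X gives at most 3×10 = 30 (stopped by the supply cap of 3).
Mixing does better — 3×X and 5×B: weight 16 ≤ 17, strength 3·10 + 5·7 = 65.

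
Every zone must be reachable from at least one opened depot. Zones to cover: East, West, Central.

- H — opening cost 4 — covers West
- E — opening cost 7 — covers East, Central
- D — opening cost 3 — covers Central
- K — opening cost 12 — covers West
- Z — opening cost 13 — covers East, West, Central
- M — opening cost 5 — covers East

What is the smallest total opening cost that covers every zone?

11

The greedy cost-per-new-zone heuristic would pick D, H, and M for 12, but a cheaper cover exists.
Choose H and E: together they cover East, West, Central — every zone.
Total opening cost: 4 + 7 = 11.
No cover costs less than 11.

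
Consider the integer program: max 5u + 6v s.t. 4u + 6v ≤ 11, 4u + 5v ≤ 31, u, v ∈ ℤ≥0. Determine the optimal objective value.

11

The continuous relaxation peaks at (2.75, 0) with value 13.75; rounding to a feasible lattice point costs some objective.
(u,v)=(1,1) is feasible, giving 11.
(u,v)=(2,0) is feasible, giving 10.
(u,v)=(0,1) is feasible, giving 6.
Maximum is 11 at (u,v)=(1,1).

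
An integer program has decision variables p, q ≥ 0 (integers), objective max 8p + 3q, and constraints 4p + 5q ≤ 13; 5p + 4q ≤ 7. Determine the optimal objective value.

The continuous relaxation peaks at (1.4, 0) with value 11.20; rounding to a feasible lattice point costs some objective.
(p,q)=(1,0): 4·1+5·0=4≤13, 5·1+4·0=5≤7, objective 8.
(p,q)=(0,1): 4·0+5·1=5≤13, 5·0+4·1=4≤7, objective 3.
(p,q)=(0,0): 4·0+5·0=0≤13, 5·0+4·0=0≤7, objective 0.
No feasible integer point exceeds 8.

8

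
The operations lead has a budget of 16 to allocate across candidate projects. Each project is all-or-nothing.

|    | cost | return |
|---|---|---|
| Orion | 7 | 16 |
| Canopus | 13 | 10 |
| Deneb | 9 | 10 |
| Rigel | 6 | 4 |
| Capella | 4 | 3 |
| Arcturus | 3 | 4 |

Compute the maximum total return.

Take Orion and Deneb: cost 7 + 9 = 16 ≤ 16, return 16 + 10 = 26.
No other feasible combination does better.

26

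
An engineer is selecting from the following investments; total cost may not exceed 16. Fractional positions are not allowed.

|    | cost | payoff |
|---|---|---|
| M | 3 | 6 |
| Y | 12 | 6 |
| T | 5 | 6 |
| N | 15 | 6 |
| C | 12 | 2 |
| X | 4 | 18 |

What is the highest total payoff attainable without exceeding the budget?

M + T + X: cost 3 + 5 + 4 = 12 ≤ 16, payoff 6 + 6 + 18 = 30.
M + X: cost 3 + 4 = 7 ≤ 16, payoff 6 + 18 = 24.
Best is M, T, and X with total payoff 30.

30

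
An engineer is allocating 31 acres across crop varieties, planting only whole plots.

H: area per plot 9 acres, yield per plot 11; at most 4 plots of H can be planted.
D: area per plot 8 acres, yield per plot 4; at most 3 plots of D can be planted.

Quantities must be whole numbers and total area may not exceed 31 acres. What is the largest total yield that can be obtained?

3×H: area 27 ≤ 31, yield 3·11 = 33.
2×H and 1×D: area 26 ≤ 31, yield 2·11 + 1·4 = 26.
Best is 33.

33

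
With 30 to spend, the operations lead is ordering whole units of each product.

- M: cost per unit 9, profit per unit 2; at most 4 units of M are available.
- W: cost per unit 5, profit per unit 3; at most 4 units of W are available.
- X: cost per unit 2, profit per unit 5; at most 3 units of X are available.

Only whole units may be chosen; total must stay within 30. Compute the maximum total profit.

27

X has the best ratio (5/2); taking only X gives at most 3×5 = 15 (stopped by the supply cap of 3).
Mixing does better — 4×W and 3×X: cost 26 ≤ 30, profit 4·3 + 3·5 = 27.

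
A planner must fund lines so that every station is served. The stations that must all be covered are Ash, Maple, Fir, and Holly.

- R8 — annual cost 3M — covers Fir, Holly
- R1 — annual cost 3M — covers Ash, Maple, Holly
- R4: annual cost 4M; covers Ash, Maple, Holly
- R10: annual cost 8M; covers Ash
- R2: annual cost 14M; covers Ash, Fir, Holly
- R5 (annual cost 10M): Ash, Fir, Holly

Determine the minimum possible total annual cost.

Choose R8 and R1: together they cover Ash, Maple, Fir, Holly — every station.
Total annual cost: 3 + 3 = 6.
No cover costs less than 6.

6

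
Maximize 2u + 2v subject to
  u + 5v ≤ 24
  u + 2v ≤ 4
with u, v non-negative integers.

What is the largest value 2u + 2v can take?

8

(u,v)=(4,0) is feasible, giving 8.
(u,v)=(3,0) is feasible, giving 6.
The best lattice point is (4,0), giving 8.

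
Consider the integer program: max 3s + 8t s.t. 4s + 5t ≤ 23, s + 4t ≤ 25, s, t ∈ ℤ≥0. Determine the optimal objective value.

32

Relaxing integrality, the LP optimum is 36.80 at (s,t) = (0, 4.6), which is not an integer point.
(s,t)=(0,4) is feasible, giving 32.
(s,t)=(1,3) is feasible, giving 27.
The best lattice point is (0,4), giving 32.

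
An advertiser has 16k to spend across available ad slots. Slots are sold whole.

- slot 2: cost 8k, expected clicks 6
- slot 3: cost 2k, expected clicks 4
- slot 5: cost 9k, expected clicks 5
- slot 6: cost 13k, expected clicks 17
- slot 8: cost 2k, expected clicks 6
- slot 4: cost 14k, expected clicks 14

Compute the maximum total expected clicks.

23

slot 3 + slot 6: cost 2 + 13 = 15 ≤ 16, expected clicks 4 + 17 = 21.
slot 8 + slot 4: cost 2 + 14 = 16 ≤ 16, expected clicks 6 + 14 = 20.
slot 6 + slot 8: cost 13 + 2 = 15 ≤ 16, expected clicks 17 + 6 = 23.
Best is slot 6 and slot 8 with total expected clicks 23.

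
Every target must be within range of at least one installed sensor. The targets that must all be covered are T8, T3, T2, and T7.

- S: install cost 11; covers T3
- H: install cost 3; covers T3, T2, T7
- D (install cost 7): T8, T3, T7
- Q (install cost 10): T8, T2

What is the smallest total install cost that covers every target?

Choose H and D: together they cover T8, T3, T2, T7 — every target.
Total install cost: 3 + 7 = 10.
No cover costs less than 10.

10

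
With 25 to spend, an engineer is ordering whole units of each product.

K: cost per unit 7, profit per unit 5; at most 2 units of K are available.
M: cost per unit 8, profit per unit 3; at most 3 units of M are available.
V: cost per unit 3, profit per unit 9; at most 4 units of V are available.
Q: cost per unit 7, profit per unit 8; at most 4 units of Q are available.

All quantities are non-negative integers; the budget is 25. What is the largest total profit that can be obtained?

Take 4×V and 1×Q: cost 19 ≤ 25, profit 4·9 + 1·8 = 44.
V has the best ratio (9/3) and is taken to its limit of 4; remaining capacity is filled optimally with the others.

44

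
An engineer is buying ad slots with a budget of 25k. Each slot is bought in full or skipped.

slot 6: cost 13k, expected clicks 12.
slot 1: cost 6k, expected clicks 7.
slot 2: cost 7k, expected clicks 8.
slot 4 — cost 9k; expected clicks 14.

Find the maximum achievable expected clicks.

Allowing fractional choices, the relaxed optimum would be about 31.8, but ad slots are indivisible.
slot 1 + slot 2 + slot 4: cost 6 + 7 + 9 = 22 ≤ 25, expected clicks 7 + 8 + 14 = 29.
slot 6 + slot 4: cost 13 + 9 = 22 ≤ 25, expected clicks 12 + 14 = 26.
Best is slot 1, slot 2, and slot 4 with total expected clicks 29.

29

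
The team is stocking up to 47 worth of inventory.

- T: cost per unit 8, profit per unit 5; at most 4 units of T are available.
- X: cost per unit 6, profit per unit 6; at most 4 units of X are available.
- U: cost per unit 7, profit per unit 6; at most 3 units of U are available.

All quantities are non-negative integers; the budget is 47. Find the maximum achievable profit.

This is a bounded integer knapsack.
1×T, 3×X, and 3×U: cost 47 ≤ 47, profit 1·5 + 3·6 + 3·6 = 41.
4×X and 3×U: cost 45 ≤ 47, profit 4·6 + 3·6 = 42.
Best is 42.

42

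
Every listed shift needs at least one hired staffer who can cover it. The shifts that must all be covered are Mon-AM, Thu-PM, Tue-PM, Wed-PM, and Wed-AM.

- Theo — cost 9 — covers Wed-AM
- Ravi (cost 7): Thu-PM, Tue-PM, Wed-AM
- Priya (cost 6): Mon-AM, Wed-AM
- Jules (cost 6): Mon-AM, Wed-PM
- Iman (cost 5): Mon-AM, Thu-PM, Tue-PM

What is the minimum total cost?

The greedy cost-per-new-shift heuristic would pick Iman, Priya, and Jules for 17, but a cheaper cover exists.
Choose Ravi and Jules: together they cover Mon-AM, Thu-PM, Tue-PM, Wed-PM, Wed-AM — every shift.
Total cost: 7 + 6 = 13.
No cover costs less than 13.

13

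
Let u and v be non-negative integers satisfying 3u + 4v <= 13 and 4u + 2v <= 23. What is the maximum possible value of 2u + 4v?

12

(u,v)=(0,3): 3·0+4·3=12≤13, 4·0+2·3=6≤23, objective 12.
(u,v)=(1,2): 3·1+4·2=11≤13, 4·1+2·2=8≤23, objective 10.
(u,v)=(0,2): 3·0+4·2=8≤13, 4·0+2·2=4≤23, objective 8.
The best lattice point is (0,3), giving 12.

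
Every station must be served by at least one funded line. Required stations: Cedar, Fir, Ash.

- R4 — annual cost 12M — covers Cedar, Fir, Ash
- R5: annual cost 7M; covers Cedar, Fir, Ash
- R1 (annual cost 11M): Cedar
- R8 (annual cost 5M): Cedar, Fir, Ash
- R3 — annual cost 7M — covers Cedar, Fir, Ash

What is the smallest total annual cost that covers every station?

This is an integer covering problem.
R8 alone covers Cedar, Fir, Ash — every station.
Total annual cost: 5.

5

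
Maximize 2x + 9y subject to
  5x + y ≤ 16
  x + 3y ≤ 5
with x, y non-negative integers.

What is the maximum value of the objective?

(x,y)=(2,1) is feasible, giving 13.
(x,y)=(1,1) is feasible, giving 11.
(x,y)=(0,1) is feasible, giving 9.
(x,y)=(3,0) is feasible, giving 6.
The best lattice point is (2,1), giving 13.

13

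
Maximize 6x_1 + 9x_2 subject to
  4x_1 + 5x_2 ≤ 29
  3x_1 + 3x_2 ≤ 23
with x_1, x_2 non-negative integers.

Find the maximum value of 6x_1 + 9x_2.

51

(x_1,x_2)=(1,5) is feasible, giving 51.
(x_1,x_2)=(2,4) is feasible, giving 48.
The best lattice point is (1,5), giving 51.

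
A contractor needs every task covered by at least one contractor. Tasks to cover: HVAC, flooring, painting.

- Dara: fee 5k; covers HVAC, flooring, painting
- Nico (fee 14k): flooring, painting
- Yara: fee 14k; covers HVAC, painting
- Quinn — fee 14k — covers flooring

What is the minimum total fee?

Dara alone covers HVAC, flooring, painting — every task.
Total fee: 5.
No cover costs less than 5.

5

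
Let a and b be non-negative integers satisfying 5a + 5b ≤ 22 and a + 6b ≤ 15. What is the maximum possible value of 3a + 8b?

22

(a,b)=(2,2) is feasible, giving 22.
(a,b)=(1,2) is feasible, giving 19.
(a,b)=(3,1) is feasible, giving 17.
The best lattice point is (2,2), giving 22.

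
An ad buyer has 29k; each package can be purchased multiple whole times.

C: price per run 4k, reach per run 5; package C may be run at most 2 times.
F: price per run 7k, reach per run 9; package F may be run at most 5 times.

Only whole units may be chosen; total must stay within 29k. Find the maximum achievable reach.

37

2×C and 3×F: price 29 ≤ 29, reach 2·5 + 3·9 = 37.
4×F: price 28 ≤ 29, reach 4·9 = 36.
Best is 37.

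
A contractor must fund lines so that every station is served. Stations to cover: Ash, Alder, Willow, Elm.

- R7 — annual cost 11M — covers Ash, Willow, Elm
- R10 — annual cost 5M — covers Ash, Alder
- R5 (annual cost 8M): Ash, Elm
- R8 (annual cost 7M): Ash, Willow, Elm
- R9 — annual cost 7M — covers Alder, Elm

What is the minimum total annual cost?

This is an integer covering problem.
Choose R10 and R8: together they cover Ash, Alder, Willow, Elm — every station.
Total annual cost: 5 + 7 = 12.
No cover costs less than 12.

12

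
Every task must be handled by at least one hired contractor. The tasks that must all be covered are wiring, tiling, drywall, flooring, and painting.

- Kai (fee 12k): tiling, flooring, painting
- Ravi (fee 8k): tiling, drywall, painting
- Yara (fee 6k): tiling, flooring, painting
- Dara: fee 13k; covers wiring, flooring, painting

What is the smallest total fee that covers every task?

Choose Ravi and Dara: together they cover wiring, tiling, drywall, flooring, painting — every task.
Total fee: 8 + 13 = 21.

21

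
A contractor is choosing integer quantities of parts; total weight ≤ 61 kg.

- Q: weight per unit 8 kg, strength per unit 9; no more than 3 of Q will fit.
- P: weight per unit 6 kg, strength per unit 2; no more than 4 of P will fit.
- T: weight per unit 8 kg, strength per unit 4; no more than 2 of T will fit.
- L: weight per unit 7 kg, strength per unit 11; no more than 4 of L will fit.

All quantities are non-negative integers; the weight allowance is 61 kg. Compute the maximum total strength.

This is a bounded integer knapsack.
3×Q, 1×P, and 4×L: weight 58 ≤ 61, strength 3·9 + 1·2 + 4·11 = 73.
3×Q, 1×T, and 4×L: weight 60 ≤ 61, strength 3·9 + 1·4 + 4·11 = 75.
Best is 75.

75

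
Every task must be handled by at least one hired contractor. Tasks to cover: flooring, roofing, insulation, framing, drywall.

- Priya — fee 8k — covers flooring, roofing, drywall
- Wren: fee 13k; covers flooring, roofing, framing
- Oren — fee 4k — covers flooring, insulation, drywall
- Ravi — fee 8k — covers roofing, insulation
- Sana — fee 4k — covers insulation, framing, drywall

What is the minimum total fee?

The greedy cost-per-new-task heuristic would pick Oren, Sana, and Priya for 16, but a cheaper cover exists.
Choose Priya and Sana: together they cover flooring, roofing, insulation, framing, drywall — every task.
Total fee: 8 + 4 = 12.
No cover costs less than 12.

12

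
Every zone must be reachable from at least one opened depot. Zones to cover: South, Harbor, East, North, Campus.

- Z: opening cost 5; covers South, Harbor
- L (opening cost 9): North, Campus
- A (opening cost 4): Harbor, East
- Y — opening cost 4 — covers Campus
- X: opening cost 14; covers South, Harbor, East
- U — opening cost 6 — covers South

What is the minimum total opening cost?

This is a weighted set-cover instance.
The greedy cost-per-new-zone heuristic would pick A, Y, Z, and L for 22, but a cheaper cover exists.
Choose Z, L, and A: together they cover South, Harbor, East, North, Campus — every zone.
Total opening cost: 5 + 9 + 4 = 18.
No cover costs less than 18.

18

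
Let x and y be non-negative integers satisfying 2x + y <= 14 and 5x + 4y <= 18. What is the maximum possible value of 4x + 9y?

36

Relaxing integrality, the LP optimum is 40.50 at (x,y) = (0, 4.5), which is not an integer point.
(x,y)=(0,4): 2·0+1·4=4≤14, 5·0+4·4=16≤18, objective 36.
(x,y)=(1,3): 2·1+1·3=5≤14, 5·1+4·3=17≤18, objective 31.
(x,y)=(0,3): 2·0+1·3=3≤14, 5·0+4·3=12≤18, objective 27.
The best lattice point is (0,4), giving 36.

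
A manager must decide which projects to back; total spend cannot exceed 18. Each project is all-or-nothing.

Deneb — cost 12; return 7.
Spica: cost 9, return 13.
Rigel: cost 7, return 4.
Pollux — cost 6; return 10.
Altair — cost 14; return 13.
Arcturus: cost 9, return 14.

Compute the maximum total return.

27

Take Spica and Arcturus: cost 9 + 9 = 18 ≤ 18, return 13 + 14 = 27.
No other feasible combination does better.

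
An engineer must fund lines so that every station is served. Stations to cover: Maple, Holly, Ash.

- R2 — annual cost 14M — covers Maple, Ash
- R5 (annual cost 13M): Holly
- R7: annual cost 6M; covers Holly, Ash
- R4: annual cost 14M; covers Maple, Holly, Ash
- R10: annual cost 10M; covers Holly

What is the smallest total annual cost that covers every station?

This is an integer covering problem.
The greedy cost-per-new-station heuristic would pick R7 and R2 for 20, but a cheaper cover exists.
R4 alone covers Maple, Holly, Ash — every station.
Total annual cost: 14.
No cover costs less than 14.

14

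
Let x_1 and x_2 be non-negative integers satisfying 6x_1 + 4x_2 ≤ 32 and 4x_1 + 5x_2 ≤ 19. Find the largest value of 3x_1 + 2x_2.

12

(x_1,x_2)=(4,0): 6·4+4·0=24≤32, 4·4+5·0=16≤19, objective 12.
(x_1,x_2)=(3,1): 6·3+4·1=22≤32, 4·3+5·1=17≤19, objective 11.
(x_1,x_2)=(3,0): 6·3+4·0=18≤32, 4·3+5·0=12≤19, objective 9.
Maximum is 12 at (x_1,x_2)=(4,0).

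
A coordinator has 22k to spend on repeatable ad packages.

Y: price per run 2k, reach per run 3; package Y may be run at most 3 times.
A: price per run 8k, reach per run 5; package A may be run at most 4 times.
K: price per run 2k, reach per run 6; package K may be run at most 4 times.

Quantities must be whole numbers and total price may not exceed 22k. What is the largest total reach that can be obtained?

Take 3×Y, 1×A, and 4×K: price 22 ≤ 22, reach 3·3 + 1·5 + 4·6 = 38.
K has the best ratio (6/2) and is taken to its limit of 4; remaining capacity is filled optimally with the others.

38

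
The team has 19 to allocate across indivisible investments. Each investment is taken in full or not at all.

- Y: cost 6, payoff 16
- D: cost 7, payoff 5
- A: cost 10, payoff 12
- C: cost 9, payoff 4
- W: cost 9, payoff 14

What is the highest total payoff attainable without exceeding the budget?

30

Y + W: cost 6 + 9 = 15 ≤ 19, payoff 16 + 14 = 30.
Y + A: cost 6 + 10 = 16 ≤ 19, payoff 16 + 12 = 28.
Best is Y and W with total payoff 30.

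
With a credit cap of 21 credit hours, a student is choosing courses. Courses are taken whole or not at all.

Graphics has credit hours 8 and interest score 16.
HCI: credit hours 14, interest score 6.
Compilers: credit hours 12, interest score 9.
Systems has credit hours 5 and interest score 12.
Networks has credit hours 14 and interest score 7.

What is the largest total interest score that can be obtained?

Graphics + Compilers: credit hours 8 + 12 = 20 ≤ 21, interest score 16 + 9 = 25.
Compilers + Systems: credit hours 12 + 5 = 17 ≤ 21, interest score 9 + 12 = 21.
Graphics + Systems: credit hours 8 + 5 = 13 ≤ 21, interest score 16 + 12 = 28.
Best is Graphics and Systems with total interest score 28.

28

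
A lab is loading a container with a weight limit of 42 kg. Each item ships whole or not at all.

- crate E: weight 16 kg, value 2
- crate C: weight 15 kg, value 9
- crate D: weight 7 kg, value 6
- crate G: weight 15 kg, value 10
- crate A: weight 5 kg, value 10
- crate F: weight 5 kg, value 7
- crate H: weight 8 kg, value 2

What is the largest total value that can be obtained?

36

This is a 0-1 knapsack instance.
crate C + crate G + crate A + crate F: weight 15 + 15 + 5 + 5 = 40 ≤ 42, value 9 + 10 + 10 + 7 = 36.
crate D + crate G + crate A + crate F + crate H: weight 7 + 15 + 5 + 5 + 8 = 40 ≤ 42, value 6 + 10 + 10 + 7 + 2 = 35.
Best is crate C, crate G, crate A, and crate F with total value 36.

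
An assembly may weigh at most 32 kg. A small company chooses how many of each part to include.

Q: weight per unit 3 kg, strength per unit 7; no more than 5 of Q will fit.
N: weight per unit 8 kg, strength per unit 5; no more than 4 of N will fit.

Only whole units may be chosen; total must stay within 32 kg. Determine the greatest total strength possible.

45

Take 5×Q and 2×N: weight 31 ≤ 32, strength 5·7 + 2·5 = 45.
Q has the best ratio (7/3) and is taken to its limit of 5; remaining capacity is filled optimally with the others.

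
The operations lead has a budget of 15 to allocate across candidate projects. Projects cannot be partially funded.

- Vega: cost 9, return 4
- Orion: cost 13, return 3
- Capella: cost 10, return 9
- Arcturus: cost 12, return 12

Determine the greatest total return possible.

This is a 0-1 knapsack instance.
Take Arcturus: cost 12 ≤ 15, return 12.
No other feasible combination does better.

12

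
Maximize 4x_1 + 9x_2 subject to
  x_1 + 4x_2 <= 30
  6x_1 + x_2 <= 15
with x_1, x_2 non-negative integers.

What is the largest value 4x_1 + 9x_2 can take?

67

Relaxing integrality, the LP optimum is 69.78 at (x_1,x_2) = (1.3, 7.17), which is not an integer point.
(x_1,x_2)=(1,7): 1·1+4·7=29≤30, 6·1+1·7=13≤15, objective 67.
(x_1,x_2)=(0,7): 1·0+4·7=28≤30, 6·0+1·7=7≤15, objective 63.
(x_1,x_2)=(1,6): 1·1+4·6=25≤30, 6·1+1·6=12≤15, objective 58.
The best lattice point is (1,7), giving 67.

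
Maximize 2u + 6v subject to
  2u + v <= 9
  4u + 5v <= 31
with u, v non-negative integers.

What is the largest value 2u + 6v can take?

The continuous relaxation peaks at (0, 6.2) with value 37.20; rounding to a feasible lattice point costs some objective.
(u,v)=(0,6): 2·0+1·6=6≤9, 4·0+5·6=30≤31, objective 36.
(u,v)=(1,5): 2·1+1·5=7≤9, 4·1+5·5=29≤31, objective 32.
Maximum is 36 at (u,v)=(0,6).

36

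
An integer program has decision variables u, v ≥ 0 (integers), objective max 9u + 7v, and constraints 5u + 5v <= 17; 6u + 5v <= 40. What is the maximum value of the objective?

27

Relaxing integrality, the LP optimum is 30.60 at (u,v) = (3.4, 0), which is not an integer point.
(u,v)=(3,0): 5·3+5·0=15≤17, 6·3+5·0=18≤40, objective 27.
(u,v)=(2,1): 5·2+5·1=15≤17, 6·2+5·1=17≤40, objective 25.
(u,v)=(2,0): 5·2+5·0=10≤17, 6·2+5·0=12≤40, objective 18.
No feasible integer point exceeds 27.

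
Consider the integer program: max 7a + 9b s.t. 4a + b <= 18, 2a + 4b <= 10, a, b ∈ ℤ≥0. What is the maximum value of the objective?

The continuous relaxation peaks at (4.43, 0.286) with value 33.57; rounding to a feasible lattice point costs some objective.
(a,b)=(3,1): 4·3+1·1=13≤18, 2·3+4·1=10≤10, objective 30.
(a,b)=(4,0): 4·4+1·0=16≤18, 2·4+4·0=8≤10, objective 28.
(a,b)=(2,1): 4·2+1·1=9≤18, 2·2+4·1=8≤10, objective 23.
Maximum is 30 at (a,b)=(3,1).

30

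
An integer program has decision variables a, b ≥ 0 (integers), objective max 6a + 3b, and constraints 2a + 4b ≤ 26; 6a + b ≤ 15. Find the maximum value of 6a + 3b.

24

Relaxing integrality, the LP optimum is 26.45 at (a,b) = (1.55, 5.73), which is not an integer point.
(a,b)=(1,6) is feasible, giving 24.
(a,b)=(1,5) is feasible, giving 21.
No feasible integer point exceeds 24.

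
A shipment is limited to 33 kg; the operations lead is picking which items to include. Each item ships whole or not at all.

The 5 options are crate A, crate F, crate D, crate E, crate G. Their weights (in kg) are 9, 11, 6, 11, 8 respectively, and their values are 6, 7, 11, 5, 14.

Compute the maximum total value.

This is a 0-1 knapsack instance.
Allowing fractional choices, the relaxed optimum would be about 37.4, but items are indivisible.
crate A + crate D + crate G: weight 9 + 6 + 8 = 23 ≤ 33, value 6 + 11 + 14 = 31.
crate F + crate D + crate G: weight 11 + 6 + 8 = 25 ≤ 33, value 7 + 11 + 14 = 32.
crate D + crate E + crate G: weight 6 + 11 + 8 = 25 ≤ 33, value 11 + 5 + 14 = 30.
Best is crate F, crate D, and crate G with total value 32.

32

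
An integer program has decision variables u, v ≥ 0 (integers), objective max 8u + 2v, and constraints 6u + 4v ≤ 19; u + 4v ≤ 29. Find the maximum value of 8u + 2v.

The continuous relaxation peaks at (3.17, 0) with value 25.33; rounding to a feasible lattice point costs some objective.
(u,v)=(3,0): 6·3+4·0=18≤19, 1·3+4·0=3≤29, objective 24.
(u,v)=(2,1): 6·2+4·1=16≤19, 1·2+4·1=6≤29, objective 18.
(u,v)=(2,0): 6·2+4·0=12≤19, 1·2+4·0=2≤29, objective 16.
Maximum is 24 at (u,v)=(3,0).

24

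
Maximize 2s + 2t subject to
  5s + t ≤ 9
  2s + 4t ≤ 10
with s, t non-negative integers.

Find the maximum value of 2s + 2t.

6

(s,t)=(1,2) is feasible, giving 6.
(s,t)=(1,1) is feasible, giving 4.
(s,t)=(0,2) is feasible, giving 4.
Maximum is 6 at (s,t)=(1,2).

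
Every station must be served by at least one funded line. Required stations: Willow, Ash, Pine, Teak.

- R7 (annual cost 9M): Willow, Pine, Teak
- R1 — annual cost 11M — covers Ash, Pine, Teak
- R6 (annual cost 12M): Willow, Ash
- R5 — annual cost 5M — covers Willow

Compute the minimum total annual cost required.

16

This is a weighted set-cover instance.
The greedy cost-per-new-station heuristic would pick R7 and R1 for 20, but a cheaper cover exists.
Choose R1 and R5: together they cover Willow, Ash, Pine, Teak — every station.
Total annual cost: 11 + 5 = 16.
No cover costs less than 16.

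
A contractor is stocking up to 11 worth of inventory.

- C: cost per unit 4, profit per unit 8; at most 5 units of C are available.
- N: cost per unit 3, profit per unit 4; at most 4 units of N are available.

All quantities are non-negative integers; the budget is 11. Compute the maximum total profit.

20

C has the best ratio (8/4); taking only C gives at most 2×8 = 16 (stopped by the cost limit).
Mixing does better — 2×C and 1×N: cost 11 ≤ 11, profit 2·8 + 1·4 = 20.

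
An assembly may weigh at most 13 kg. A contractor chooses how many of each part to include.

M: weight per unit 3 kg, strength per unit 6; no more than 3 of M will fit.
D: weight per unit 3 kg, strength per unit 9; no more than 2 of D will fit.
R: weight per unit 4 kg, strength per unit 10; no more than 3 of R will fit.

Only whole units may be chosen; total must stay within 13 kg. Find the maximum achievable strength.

34

This is a bounded integer knapsack.
1×M, 2×D, and 1×R: weight 13 ≤ 13, strength 1·6 + 2·9 + 1·10 = 34.
2×M, 1×D, and 1×R: weight 13 ≤ 13, strength 2·6 + 1·9 + 1·10 = 31.
Best is 34.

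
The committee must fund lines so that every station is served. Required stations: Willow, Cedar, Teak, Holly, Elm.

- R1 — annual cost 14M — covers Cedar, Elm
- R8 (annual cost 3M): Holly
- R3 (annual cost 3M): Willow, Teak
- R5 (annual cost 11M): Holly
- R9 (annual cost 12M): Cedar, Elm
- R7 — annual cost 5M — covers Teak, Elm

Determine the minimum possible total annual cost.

18

The greedy cost-per-new-station heuristic would pick R3, R8, R7, and R9 for 23, but a cheaper cover exists.
Choose R8, R3, and R9: together they cover Willow, Cedar, Teak, Holly, Elm — every station.
Total annual cost: 3 + 3 + 12 = 18.
No cover costs less than 18.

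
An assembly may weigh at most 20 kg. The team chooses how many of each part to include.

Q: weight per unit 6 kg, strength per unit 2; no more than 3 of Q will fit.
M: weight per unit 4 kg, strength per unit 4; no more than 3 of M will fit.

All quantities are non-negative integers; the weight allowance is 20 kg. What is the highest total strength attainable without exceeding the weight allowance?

3×M: weight 12 ≤ 20, strength 3·4 = 12.
1×Q and 3×M: weight 18 ≤ 20, strength 1·2 + 3·4 = 14.
Best is 14.

14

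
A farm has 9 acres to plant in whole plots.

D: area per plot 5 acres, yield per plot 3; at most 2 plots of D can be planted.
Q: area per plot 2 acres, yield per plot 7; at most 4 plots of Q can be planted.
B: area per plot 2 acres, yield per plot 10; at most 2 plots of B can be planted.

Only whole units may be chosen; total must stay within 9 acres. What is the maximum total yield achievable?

This is a bounded integer knapsack.
2×Q and 2×B: area 8 ≤ 9, yield 2·7 + 2·10 = 34.
3×Q and 1×B: area 8 ≤ 9, yield 3·7 + 1·10 = 31.
Best is 34.

34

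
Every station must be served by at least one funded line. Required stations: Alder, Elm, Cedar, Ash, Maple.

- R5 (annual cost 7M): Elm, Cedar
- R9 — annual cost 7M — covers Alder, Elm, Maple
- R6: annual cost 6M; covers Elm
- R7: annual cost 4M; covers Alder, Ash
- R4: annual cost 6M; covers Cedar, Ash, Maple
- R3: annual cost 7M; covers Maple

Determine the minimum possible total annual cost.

13

The greedy cost-per-new-station heuristic would pick R7, R4, and R6 for 16, but a cheaper cover exists.
Choose R9 and R4: together they cover Alder, Elm, Cedar, Ash, Maple — every station.
Total annual cost: 7 + 6 = 13.
No cover costs less than 13.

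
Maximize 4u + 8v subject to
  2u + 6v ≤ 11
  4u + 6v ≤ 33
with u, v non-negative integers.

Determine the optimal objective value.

Relaxing integrality, the LP optimum is 22.00 at (u,v) = (5.5, 0), which is not an integer point.
(u,v)=(5,0): 2·5+6·0=10≤11, 4·5+6·0=20≤33, objective 20.
(u,v)=(4,0): 2·4+6·0=8≤11, 4·4+6·0=16≤33, objective 16.
No feasible integer point exceeds 20.

20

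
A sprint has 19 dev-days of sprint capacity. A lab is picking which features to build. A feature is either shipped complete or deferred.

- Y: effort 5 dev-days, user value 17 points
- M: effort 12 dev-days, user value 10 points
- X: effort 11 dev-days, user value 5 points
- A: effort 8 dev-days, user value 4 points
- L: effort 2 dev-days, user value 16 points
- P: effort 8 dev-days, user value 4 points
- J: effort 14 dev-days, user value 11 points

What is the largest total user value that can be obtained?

43

Y + X + L: effort 5 + 11 + 2 = 18 ≤ 19, user value 17 + 5 + 16 = 38.
Y + M + L: effort 5 + 12 + 2 = 19 ≤ 19, user value 17 + 10 + 16 = 43.
Best is Y, M, and L with total user value 43.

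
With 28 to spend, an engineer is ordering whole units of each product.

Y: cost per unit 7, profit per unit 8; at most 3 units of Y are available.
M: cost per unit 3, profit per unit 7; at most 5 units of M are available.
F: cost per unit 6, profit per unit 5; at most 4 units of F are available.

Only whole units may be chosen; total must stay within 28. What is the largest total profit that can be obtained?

M has the best ratio (7/3); taking only M gives at most 5×7 = 35 (stopped by the supply cap of 5).
Mixing does better — 1×Y, 5×M, and 1×F: cost 28 ≤ 28, profit 1·8 + 5·7 + 1·5 = 48.

48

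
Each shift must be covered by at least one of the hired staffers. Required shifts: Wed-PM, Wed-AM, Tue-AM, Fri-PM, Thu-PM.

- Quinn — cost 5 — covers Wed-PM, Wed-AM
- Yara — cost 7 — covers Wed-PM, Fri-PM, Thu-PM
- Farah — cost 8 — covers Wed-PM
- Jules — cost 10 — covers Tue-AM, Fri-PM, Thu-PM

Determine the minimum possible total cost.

This is a weighted set-cover instance.
Choose Quinn and Jules: together they cover Wed-PM, Wed-AM, Tue-AM, Fri-PM, Thu-PM — every shift.
Total cost: 5 + 10 = 15.

15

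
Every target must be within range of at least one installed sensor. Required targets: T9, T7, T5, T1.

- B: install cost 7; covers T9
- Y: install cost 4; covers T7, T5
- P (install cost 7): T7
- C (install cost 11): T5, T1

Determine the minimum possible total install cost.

Choose B, Y, and C: together they cover T9, T7, T5, T1 — every target.
Total install cost: 7 + 4 + 11 = 22.
No cover costs less than 22.

22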